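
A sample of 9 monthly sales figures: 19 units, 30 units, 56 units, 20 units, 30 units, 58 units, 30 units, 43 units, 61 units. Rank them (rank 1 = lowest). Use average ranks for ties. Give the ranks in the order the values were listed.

Sorted (ascending): 19, 20, 30, 30, 30, 43, 56, 58, 61
The 3 values of 30 occupy positions 3–5 → average rank 4.

1, 4, 7, 2, 4, 8, 4, 6, 9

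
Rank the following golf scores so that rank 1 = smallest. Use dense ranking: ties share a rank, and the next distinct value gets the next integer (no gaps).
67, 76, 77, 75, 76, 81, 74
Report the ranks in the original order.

Sorted (ascending): 67, 74, 75, 76, 76, 77, 81
The 2 values of 76 share dense rank 4.
Remaining distinct values take the next consecutive integers.

1, 4, 5, 3, 4, 6, 2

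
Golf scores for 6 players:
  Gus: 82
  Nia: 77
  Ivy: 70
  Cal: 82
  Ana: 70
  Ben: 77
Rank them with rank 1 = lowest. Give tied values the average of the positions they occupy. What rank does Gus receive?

Sorted (ascending): 70, 70, 77, 77, 82, 82
The 2 values of 70 occupy positions 1–2 → average rank (1+2)/2 = 1.5.
The 2 values of 77 occupy positions 3–4 → average rank (3+4)/2 = 3.5.
The 2 values of 82 occupy positions 5–6 → average rank (5+6)/2 = 5.5.
Gus has value 82 → rank 5.5.

5.5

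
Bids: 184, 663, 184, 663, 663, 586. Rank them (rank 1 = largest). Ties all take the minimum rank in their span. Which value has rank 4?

586

Sorted (descending): 663, 663, 663, 586, 184, 184
The 3 values of 663 occupy positions 1–3 → each gets rank 1.
The 2 values of 184 occupy positions 5–6 → each gets rank 5.
Rank 4 → value 586.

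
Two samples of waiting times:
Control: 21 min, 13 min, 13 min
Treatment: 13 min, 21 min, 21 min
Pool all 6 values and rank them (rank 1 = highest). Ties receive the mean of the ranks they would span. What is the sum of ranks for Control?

Sorted (descending): 21, 21, 21, 13, 13, 13
The 3 values of 21 occupy positions 1–3 → average rank 2.
The 3 values of 13 occupy positions 4–6 → average rank 5.
Control values → pooled ranks: 21→2, 13→5, 13→5
Rank sum = 2 + 5 + 5 = 12

12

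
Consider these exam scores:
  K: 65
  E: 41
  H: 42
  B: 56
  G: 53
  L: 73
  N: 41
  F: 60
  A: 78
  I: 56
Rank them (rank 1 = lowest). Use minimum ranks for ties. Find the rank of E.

Sorted (ascending): 41, 41, 42, 53, 56, 56, 60, 65, 73, 78
The 2 values of 41 occupy positions 1–2 → each gets rank 1.
The 2 values of 56 occupy positions 5–6 → each gets rank 5.
E has value 41 → rank 1.

1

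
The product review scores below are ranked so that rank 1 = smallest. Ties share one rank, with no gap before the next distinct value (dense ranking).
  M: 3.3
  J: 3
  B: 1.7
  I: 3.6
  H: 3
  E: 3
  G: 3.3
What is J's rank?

2

Sorted (ascending): 1.7, 3, 3, 3, 3.3, 3.3, 3.6
The 3 values of 3 share dense rank 2.
The 2 values of 3.3 share dense rank 3.
Remaining distinct values take the next consecutive integers.
J has value 3 → rank 2.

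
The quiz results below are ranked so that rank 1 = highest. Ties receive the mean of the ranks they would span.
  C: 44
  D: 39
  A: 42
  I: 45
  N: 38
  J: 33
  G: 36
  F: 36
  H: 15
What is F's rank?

Sorted (descending): 45, 44, 42, 39, 38, 36, 36, 33, 15
The 2 values of 36 occupy positions 6–7 → average rank (6+7)/2 = 6.5.
F has value 36 → rank 6.5.

6.5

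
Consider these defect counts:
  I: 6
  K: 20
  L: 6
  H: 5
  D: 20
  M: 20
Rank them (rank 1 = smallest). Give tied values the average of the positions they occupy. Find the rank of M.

Sorted (ascending): 5, 6, 6, 20, 20, 20
The 2 values of 6 occupy positions 2–3 → average rank (2+3)/2 = 2.5.
The 3 values of 20 occupy positions 4–6 → average rank 5.
M has value 20 → rank 5.

5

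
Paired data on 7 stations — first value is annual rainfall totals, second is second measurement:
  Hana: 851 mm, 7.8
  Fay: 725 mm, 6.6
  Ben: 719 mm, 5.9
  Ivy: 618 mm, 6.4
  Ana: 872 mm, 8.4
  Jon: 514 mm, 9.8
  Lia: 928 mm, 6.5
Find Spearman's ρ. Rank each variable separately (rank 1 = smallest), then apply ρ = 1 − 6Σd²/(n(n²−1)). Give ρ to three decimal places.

Ranks of variable 1: 5, 4, 3, 2, 6, 1, 7
Ranks of variable 2: 5, 4, 1, 2, 6, 7, 3
d = r₁ − r₂: 0, 0, 2, 0, 0, -6, 4
d²: 0, 0, 4, 0, 0, 36, 16; Σd² = 56
ρ = 1 − 6·56/(7·48) = 1 − 336/336 = 0.000

0.000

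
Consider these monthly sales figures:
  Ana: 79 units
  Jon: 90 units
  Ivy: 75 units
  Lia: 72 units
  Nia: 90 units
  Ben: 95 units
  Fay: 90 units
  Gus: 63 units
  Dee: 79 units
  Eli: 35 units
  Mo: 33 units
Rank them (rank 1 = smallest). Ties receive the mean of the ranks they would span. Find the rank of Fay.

Sorted (ascending): 33, 35, 63, 72, 75, 79, 79, 90, 90, 90, 95
The 2 values of 79 occupy positions 6–7 → average rank (6+7)/2 = 6.5.
The 3 values of 90 occupy positions 8–10 → average rank 9.
Fay has value 90 units → rank 9.

9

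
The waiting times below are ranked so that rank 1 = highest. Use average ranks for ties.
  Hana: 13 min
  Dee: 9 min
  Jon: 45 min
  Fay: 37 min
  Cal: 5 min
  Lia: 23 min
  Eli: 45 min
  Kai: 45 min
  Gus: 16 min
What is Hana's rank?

Sorted (descending): 45, 45, 45, 37, 23, 16, 13, 9, 5
The 3 values of 45 occupy positions 1–3 → average rank 2.
Hana has value 13 min → rank 7.

7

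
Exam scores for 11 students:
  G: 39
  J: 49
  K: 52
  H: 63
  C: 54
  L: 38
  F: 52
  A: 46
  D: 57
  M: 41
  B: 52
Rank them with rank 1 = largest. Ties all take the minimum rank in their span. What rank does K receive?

4

Sorted (descending): 63, 57, 54, 52, 52, 52, 49, 46, 41, 39, 38
The 3 values of 52 occupy positions 4–6 → each gets rank 4.
K has value 52 → rank 4.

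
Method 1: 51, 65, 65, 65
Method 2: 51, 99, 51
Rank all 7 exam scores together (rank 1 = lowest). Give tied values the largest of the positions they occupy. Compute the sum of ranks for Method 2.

Sorted (ascending): 51, 51, 51, 65, 65, 65, 99
The 3 values of 51 occupy positions 1–3 → each gets rank 3.
The 3 values of 65 occupy positions 4–6 → each gets rank 6.
Method 2 values → pooled ranks: 51→3, 99→7, 51→3
Rank sum = 3 + 7 + 3 = 13

13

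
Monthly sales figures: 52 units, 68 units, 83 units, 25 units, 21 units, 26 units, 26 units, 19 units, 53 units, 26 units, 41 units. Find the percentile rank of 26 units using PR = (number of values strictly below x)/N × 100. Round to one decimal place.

27.3

N = 11.
Strictly below 26: 3. Equal to 26: 3.
PR = 3/11 × 100 = 27.3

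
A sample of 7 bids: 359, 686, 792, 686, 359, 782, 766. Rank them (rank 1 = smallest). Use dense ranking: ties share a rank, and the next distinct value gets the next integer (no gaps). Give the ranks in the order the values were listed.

1, 2, 5, 2, 1, 4, 3

Sorted (ascending): 359, 359, 686, 686, 766, 782, 792
The 2 values of 359 share dense rank 1.
The 2 values of 686 share dense rank 2.
Remaining distinct values take the next consecutive integers.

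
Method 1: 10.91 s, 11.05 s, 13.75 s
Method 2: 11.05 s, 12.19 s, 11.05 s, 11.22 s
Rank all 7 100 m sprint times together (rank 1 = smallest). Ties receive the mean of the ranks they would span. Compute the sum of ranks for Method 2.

Sorted (ascending): 10.91, 11.05, 11.05, 11.05, 11.22, 12.19, 13.75
The 3 values of 11.05 occupy positions 2–4 → average rank 3.
Method 2 values → pooled ranks: 11.05→3, 12.19→6, 11.05→3, 11.22→5
Rank sum = 3 + 6 + 3 + 5 = 17

17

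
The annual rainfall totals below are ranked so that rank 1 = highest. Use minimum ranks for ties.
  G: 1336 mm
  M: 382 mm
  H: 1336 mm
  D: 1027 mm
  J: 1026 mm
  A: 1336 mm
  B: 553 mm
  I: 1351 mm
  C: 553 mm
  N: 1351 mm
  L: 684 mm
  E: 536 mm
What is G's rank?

Sorted (descending): 1351, 1351, 1336, 1336, 1336, 1027, 1026, 684, 553, 553, 536, 382
The 2 values of 1351 occupy positions 1–2 → each gets rank 1.
The 3 values of 1336 occupy positions 3–5 → each gets rank 3.
The 2 values of 553 occupy positions 9–10 → each gets rank 9.
G has value 1336 mm → rank 3.

3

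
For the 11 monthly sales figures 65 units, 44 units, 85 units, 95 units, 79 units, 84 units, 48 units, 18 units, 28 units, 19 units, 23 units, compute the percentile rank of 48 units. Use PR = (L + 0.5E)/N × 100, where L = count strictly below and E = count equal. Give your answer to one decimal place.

50.0

N = 11.
Strictly below 48: 5. Equal to 48: 1.
PR = (5 + 0.5·1)/11 × 100 = 50.0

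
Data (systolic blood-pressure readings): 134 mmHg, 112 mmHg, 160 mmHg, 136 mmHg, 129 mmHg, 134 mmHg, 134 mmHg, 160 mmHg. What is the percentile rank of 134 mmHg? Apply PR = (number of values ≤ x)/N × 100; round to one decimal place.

N = 8.
Strictly below 134: 2. Equal to 134: 3.
PR = 5/8 × 100 = 62.5

62.5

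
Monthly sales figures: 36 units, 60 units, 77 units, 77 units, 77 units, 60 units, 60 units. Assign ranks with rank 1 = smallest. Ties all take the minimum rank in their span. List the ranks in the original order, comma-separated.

1, 2, 5, 5, 5, 2, 2

Sorted (ascending): 36, 60, 60, 60, 77, 77, 77
The 3 values of 60 occupy positions 2–4 → each gets rank 2.
The 3 values of 77 occupy positions 5–7 → each gets rank 5.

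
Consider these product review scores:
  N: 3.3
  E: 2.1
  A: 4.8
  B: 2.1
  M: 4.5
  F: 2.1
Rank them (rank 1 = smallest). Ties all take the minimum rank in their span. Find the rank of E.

Sorted (ascending): 2.1, 2.1, 2.1, 3.3, 4.5, 4.8
The 3 values of 2.1 occupy positions 1–3 → each gets rank 1.
E has value 2.1 → rank 1.

1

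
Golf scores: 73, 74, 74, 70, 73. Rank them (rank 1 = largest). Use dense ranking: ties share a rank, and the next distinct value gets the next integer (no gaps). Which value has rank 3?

Sorted (descending): 74, 74, 73, 73, 70
The 2 values of 74 share dense rank 1.
The 2 values of 73 share dense rank 2.
Remaining distinct values take the next consecutive integers.
Rank 3 → value 70.

70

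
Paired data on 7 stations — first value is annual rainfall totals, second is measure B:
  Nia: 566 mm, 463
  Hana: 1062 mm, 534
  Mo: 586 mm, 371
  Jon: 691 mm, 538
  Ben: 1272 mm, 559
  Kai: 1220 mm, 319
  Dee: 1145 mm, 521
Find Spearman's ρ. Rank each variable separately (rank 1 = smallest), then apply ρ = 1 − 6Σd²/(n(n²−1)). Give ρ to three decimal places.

0.286

Ranks of variable 1: 1, 4, 2, 3, 7, 6, 5
Ranks of variable 2: 3, 5, 2, 6, 7, 1, 4
d = r₁ − r₂: -2, -1, 0, -3, 0, 5, 1
d²: 4, 1, 0, 9, 0, 25, 1; Σd² = 40
ρ = 1 − 6·40/(7·48) = 1 − 240/336 = 0.286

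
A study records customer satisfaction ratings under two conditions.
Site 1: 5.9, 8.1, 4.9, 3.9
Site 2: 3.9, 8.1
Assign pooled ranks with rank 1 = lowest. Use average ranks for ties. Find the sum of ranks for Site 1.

Sorted (ascending): 3.9, 3.9, 4.9, 5.9, 8.1, 8.1
The 2 values of 3.9 occupy positions 1–2 → average rank (1+2)/2 = 1.5.
The 2 values of 8.1 occupy positions 5–6 → average rank (5+6)/2 = 5.5.
Site 1 values → pooled ranks: 5.9→4, 8.1→5.5, 4.9→3, 3.9→1.5
Rank sum = 4 + 5.5 + 3 + 1.5 = 14

14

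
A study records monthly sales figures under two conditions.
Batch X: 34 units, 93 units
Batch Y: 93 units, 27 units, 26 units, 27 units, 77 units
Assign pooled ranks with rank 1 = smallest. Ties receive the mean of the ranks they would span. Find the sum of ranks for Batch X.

10.5

Sorted (ascending): 26, 27, 27, 34, 77, 93, 93
The 2 values of 27 occupy positions 2–3 → average rank (2+3)/2 = 2.5.
The 2 values of 93 occupy positions 6–7 → average rank (6+7)/2 = 6.5.
Batch X values → pooled ranks: 34→4, 93→6.5
Rank sum = 4 + 6.5 = 10.5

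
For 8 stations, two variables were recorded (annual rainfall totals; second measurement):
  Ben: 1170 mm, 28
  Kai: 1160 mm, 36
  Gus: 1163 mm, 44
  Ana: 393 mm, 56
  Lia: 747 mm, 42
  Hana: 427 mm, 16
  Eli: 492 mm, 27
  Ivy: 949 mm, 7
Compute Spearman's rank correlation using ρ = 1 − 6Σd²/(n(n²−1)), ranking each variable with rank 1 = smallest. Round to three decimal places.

-0.024

Ranks of variable 1: 8, 6, 7, 1, 4, 2, 3, 5
Ranks of variable 2: 4, 5, 7, 8, 6, 2, 3, 1
d = r₁ − r₂: 4, 1, 0, -7, -2, 0, 0, 4
d²: 16, 1, 0, 49, 4, 0, 0, 16; Σd² = 86
ρ = 1 − 6·86/(8·63) = 1 − 516/504 = -0.024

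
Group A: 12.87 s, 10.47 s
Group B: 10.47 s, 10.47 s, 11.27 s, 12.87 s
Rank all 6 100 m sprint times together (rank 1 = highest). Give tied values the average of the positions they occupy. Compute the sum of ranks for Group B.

Sorted (descending): 12.87, 12.87, 11.27, 10.47, 10.47, 10.47
The 2 values of 12.87 occupy positions 1–2 → average rank (1+2)/2 = 1.5.
The 3 values of 10.47 occupy positions 4–6 → average rank 5.
Group B values → pooled ranks: 10.47→5, 10.47→5, 11.27→3, 12.87→1.5
Rank sum = 5 + 5 + 3 + 1.5 = 14.5

14.5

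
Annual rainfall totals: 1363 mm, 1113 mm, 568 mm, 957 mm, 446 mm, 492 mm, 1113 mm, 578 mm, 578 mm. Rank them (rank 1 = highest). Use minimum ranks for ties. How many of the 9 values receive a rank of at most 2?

3

Sorted (descending): 1363, 1113, 1113, 957, 578, 578, 568, 492, 446
The 2 values of 1113 occupy positions 2–3 → each gets rank 2.
The 2 values of 578 occupy positions 5–6 → each gets rank 5.
Ranks ≤ 2: {1, 2, 2} → 3 values.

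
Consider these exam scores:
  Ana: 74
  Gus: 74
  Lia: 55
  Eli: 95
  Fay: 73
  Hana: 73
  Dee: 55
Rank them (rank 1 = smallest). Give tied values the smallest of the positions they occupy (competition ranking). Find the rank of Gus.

Sorted (ascending): 55, 55, 73, 73, 74, 74, 95
The 2 values of 55 occupy positions 1–2 → each gets rank 1.
The 2 values of 73 occupy positions 3–4 → each gets rank 3.
The 2 values of 74 occupy positions 5–6 → each gets rank 5.
Gus has value 74 → rank 5.

5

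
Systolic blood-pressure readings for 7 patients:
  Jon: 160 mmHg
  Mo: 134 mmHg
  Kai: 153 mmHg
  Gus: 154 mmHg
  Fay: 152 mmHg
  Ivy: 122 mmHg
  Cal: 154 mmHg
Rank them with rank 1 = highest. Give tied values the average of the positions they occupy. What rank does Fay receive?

Sorted (descending): 160, 154, 154, 153, 152, 134, 122
The 2 values of 154 occupy positions 2–3 → average rank (2+3)/2 = 2.5.
Fay has value 152 mmHg → rank 5.

5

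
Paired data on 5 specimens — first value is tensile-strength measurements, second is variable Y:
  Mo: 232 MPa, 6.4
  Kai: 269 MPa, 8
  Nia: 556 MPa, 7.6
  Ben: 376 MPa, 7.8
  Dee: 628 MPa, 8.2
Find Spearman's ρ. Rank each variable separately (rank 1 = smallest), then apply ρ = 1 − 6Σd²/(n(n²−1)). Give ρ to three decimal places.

Ranks of variable 1: 1, 2, 4, 3, 5
Ranks of variable 2: 1, 4, 2, 3, 5
d = r₁ − r₂: 0, -2, 2, 0, 0
d²: 0, 4, 4, 0, 0; Σd² = 8
ρ = 1 − 6·8/(5·24) = 1 − 48/120 = 0.600

0.600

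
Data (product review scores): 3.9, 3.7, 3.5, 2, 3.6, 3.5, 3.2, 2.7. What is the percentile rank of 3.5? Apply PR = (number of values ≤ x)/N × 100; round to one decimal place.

N = 8.
Strictly below 3.5: 3. Equal to 3.5: 2.
PR = 5/8 × 100 = 62.5

62.5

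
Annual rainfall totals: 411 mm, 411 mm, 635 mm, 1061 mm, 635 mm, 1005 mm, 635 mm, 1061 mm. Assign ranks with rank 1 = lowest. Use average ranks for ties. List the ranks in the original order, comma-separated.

1.5, 1.5, 4, 7.5, 4, 6, 4, 7.5

Sorted (ascending): 411, 411, 635, 635, 635, 1005, 1061, 1061
The 2 values of 411 occupy positions 1–2 → average rank (1+2)/2 = 1.5.
The 3 values of 635 occupy positions 3–5 → average rank 4.
The 2 values of 1061 occupy positions 7–8 → average rank (7+8)/2 = 7.5.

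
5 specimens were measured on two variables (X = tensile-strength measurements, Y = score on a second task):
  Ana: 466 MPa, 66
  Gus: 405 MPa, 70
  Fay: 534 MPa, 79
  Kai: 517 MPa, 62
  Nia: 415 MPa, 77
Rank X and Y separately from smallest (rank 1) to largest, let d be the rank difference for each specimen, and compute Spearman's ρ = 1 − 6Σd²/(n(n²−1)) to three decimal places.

0.100

Ranks of variable 1: 3, 1, 5, 4, 2
Ranks of variable 2: 2, 3, 5, 1, 4
d = r₁ − r₂: 1, -2, 0, 3, -2
d²: 1, 4, 0, 9, 4; Σd² = 18
ρ = 1 − 6·18/(5·24) = 1 − 108/120 = 0.100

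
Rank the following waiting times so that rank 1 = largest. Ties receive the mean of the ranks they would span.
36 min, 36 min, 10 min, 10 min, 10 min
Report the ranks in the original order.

1.5, 1.5, 4, 4, 4

Sorted (descending): 36, 36, 10, 10, 10
The 2 values of 36 occupy positions 1–2 → average rank (1+2)/2 = 1.5.
The 3 values of 10 occupy positions 3–5 → average rank 4.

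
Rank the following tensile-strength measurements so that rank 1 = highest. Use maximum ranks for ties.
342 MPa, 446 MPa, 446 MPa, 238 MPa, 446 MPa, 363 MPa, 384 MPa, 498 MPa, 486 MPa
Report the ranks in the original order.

8, 5, 5, 9, 5, 7, 6, 1, 2

Sorted (descending): 498, 486, 446, 446, 446, 384, 363, 342, 238
The 3 values of 446 occupy positions 3–5 → each gets rank 5.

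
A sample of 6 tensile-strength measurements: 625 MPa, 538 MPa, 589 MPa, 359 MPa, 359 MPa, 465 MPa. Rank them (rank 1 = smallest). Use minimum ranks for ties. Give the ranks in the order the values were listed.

Sorted (ascending): 359, 359, 465, 538, 589, 625
The 2 values of 359 occupy positions 1–2 → each gets rank 1.

6, 4, 5, 1, 1, 3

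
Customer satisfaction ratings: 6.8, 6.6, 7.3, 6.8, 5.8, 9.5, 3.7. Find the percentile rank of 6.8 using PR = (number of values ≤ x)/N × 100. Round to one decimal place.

N = 7.
Strictly below 6.8: 3. Equal to 6.8: 2.
PR = 5/7 × 100 = 71.4

71.4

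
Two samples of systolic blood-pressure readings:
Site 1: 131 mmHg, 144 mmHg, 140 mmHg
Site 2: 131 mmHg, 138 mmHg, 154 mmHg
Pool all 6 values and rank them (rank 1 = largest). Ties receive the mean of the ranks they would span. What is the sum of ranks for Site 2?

10.5

Sorted (descending): 154, 144, 140, 138, 131, 131
The 2 values of 131 occupy positions 5–6 → average rank (5+6)/2 = 5.5.
Site 2 values → pooled ranks: 131→5.5, 138→4, 154→1
Rank sum = 5.5 + 4 + 1 = 10.5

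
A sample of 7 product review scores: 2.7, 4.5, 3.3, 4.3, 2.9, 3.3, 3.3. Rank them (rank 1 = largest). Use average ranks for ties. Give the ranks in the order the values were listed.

7, 1, 4, 2, 6, 4, 4

Sorted (descending): 4.5, 4.3, 3.3, 3.3, 3.3, 2.9, 2.7
The 3 values of 3.3 occupy positions 3–5 → average rank 4.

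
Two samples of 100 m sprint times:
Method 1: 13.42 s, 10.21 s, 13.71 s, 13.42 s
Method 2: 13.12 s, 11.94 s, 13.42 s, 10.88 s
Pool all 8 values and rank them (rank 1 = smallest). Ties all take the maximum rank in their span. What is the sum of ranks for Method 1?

Sorted (ascending): 10.21, 10.88, 11.94, 13.12, 13.42, 13.42, 13.42, 13.71
The 3 values of 13.42 occupy positions 5–7 → each gets rank 7.
Method 1 values → pooled ranks: 13.42→7, 10.21→1, 13.71→8, 13.42→7
Rank sum = 7 + 1 + 8 + 7 = 23

23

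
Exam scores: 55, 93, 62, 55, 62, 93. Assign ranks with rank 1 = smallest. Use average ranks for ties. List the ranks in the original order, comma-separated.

Sorted (ascending): 55, 55, 62, 62, 93, 93
The 2 values of 55 occupy positions 1–2 → average rank (1+2)/2 = 1.5.
The 2 values of 62 occupy positions 3–4 → average rank (3+4)/2 = 3.5.
The 2 values of 93 occupy positions 5–6 → average rank (5+6)/2 = 5.5.

1.5, 5.5, 3.5, 1.5, 3.5, 5.5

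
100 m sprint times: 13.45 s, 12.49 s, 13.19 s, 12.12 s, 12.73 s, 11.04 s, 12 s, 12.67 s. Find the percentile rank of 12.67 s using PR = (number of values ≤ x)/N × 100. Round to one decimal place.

62.5

N = 8.
Strictly below 12.67: 4. Equal to 12.67: 1.
PR = 5/8 × 100 = 62.5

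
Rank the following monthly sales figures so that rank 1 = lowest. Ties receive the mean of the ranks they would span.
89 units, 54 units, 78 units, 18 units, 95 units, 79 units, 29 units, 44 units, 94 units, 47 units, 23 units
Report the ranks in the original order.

9, 6, 7, 1, 11, 8, 3, 4, 10, 5, 2

Sorted (ascending): 18, 23, 29, 44, 47, 54, 78, 79, 89, 94, 95
No ties — each value takes its position as its rank.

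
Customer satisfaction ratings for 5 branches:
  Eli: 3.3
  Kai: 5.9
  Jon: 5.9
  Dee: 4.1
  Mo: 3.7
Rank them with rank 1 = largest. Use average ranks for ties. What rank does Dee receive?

3

Sorted (descending): 5.9, 5.9, 4.1, 3.7, 3.3
The 2 values of 5.9 occupy positions 1–2 → average rank (1+2)/2 = 1.5.
Dee has value 4.1 → rank 3.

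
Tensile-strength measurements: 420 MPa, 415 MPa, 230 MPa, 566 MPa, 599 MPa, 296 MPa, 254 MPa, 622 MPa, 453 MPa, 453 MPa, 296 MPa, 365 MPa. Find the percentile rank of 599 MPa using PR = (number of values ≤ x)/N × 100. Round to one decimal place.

91.7

N = 12.
Strictly below 599: 10. Equal to 599: 1.
PR = 11/12 × 100 = 91.7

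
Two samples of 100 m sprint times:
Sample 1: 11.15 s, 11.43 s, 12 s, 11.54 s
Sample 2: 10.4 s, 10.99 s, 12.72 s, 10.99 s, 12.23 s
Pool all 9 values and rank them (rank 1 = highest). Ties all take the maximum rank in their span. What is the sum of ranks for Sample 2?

Sorted (descending): 12.72, 12.23, 12, 11.54, 11.43, 11.15, 10.99, 10.99, 10.4
The 2 values of 10.99 occupy positions 7–8 → each gets rank 8.
Sample 2 values → pooled ranks: 10.4→9, 10.99→8, 12.72→1, 10.99→8, 12.23→2
Rank sum = 9 + 8 + 1 + 8 + 2 = 28

28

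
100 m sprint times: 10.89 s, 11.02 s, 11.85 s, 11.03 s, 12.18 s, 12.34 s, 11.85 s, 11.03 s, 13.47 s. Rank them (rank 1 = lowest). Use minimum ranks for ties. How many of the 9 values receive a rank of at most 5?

Sorted (ascending): 10.89, 11.02, 11.03, 11.03, 11.85, 11.85, 12.18, 12.34, 13.47
The 2 values of 11.03 occupy positions 3–4 → each gets rank 3.
The 2 values of 11.85 occupy positions 5–6 → each gets rank 5.
Ranks ≤ 5: {1, 2, 3, 3, 5, 5} → 6 values.

6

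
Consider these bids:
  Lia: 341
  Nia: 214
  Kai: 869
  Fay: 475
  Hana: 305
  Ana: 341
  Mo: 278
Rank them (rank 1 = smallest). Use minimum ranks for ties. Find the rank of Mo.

Sorted (ascending): 214, 278, 305, 341, 341, 475, 869
The 2 values of 341 occupy positions 4–5 → each gets rank 4.
Mo has value 278 → rank 2.

2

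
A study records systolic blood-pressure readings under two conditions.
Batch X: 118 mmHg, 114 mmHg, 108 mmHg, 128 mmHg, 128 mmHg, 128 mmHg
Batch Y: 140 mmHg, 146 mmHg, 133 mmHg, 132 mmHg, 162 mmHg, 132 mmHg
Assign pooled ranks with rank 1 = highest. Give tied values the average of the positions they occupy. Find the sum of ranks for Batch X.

57

Sorted (descending): 162, 146, 140, 133, 132, 132, 128, 128, 128, 118, 114, 108
The 2 values of 132 occupy positions 5–6 → average rank (5+6)/2 = 5.5.
The 3 values of 128 occupy positions 7–9 → average rank 8.
Batch X values → pooled ranks: 118→10, 114→11, 108→12, 128→8, 128→8, 128→8
Rank sum = 10 + 11 + 12 + 8 + 8 + 8 = 57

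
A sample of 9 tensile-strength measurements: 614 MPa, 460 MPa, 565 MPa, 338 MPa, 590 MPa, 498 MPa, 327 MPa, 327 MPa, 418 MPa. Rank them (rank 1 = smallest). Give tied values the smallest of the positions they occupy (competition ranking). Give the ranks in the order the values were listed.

Sorted (ascending): 327, 327, 338, 418, 460, 498, 565, 590, 614
The 2 values of 327 occupy positions 1–2 → each gets rank 1.

9, 5, 7, 3, 8, 6, 1, 1, 4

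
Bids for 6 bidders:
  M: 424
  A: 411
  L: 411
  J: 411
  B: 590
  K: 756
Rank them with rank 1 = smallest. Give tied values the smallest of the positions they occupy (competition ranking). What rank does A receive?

Sorted (ascending): 411, 411, 411, 424, 590, 756
The 3 values of 411 occupy positions 1–3 → each gets rank 1.
A has value 411 → rank 1.

1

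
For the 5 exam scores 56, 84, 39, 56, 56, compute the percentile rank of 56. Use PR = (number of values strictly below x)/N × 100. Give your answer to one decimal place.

N = 5.
Strictly below 56: 1. Equal to 56: 3.
PR = 1/5 × 100 = 20.0

20.0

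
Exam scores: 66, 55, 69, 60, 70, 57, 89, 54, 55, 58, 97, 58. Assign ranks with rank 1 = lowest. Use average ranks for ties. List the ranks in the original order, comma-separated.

8, 2.5, 9, 7, 10, 4, 11, 1, 2.5, 5.5, 12, 5.5

Sorted (ascending): 54, 55, 55, 57, 58, 58, 60, 66, 69, 70, 89, 97
The 2 values of 55 occupy positions 2–3 → average rank (2+3)/2 = 2.5.
The 2 values of 58 occupy positions 5–6 → average rank (5+6)/2 = 5.5.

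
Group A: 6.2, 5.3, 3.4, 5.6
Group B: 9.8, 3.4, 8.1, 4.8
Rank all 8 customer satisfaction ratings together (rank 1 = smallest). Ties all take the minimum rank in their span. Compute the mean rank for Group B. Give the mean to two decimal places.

Sorted (ascending): 3.4, 3.4, 4.8, 5.3, 5.6, 6.2, 8.1, 9.8
The 2 values of 3.4 occupy positions 1–2 → each gets rank 1.
Group B values → pooled ranks: 9.8→8, 3.4→1, 8.1→7, 4.8→3
Mean rank = (8 + 1 + 7 + 3) / 4 = 4.75

4.75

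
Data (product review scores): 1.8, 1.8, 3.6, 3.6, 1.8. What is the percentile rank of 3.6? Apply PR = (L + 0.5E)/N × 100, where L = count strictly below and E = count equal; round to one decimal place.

80.0

N = 5.
Strictly below 3.6: 3. Equal to 3.6: 2.
PR = (3 + 0.5·2)/5 × 100 = 80.0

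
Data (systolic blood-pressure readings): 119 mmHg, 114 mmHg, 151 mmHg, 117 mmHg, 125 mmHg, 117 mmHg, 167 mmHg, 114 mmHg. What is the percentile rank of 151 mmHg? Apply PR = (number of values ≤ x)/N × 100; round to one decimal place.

87.5

N = 8.
Strictly below 151: 6. Equal to 151: 1.
PR = 7/8 × 100 = 87.5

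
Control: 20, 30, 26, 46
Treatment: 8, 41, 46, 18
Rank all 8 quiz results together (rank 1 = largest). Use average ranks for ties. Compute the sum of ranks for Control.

16.5

Sorted (descending): 46, 46, 41, 30, 26, 20, 18, 8
The 2 values of 46 occupy positions 1–2 → average rank (1+2)/2 = 1.5.
Control values → pooled ranks: 20→6, 30→4, 26→5, 46→1.5
Rank sum = 6 + 4 + 5 + 1.5 = 16.5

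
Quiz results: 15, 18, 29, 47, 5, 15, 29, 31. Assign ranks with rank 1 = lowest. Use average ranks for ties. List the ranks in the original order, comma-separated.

2.5, 4, 5.5, 8, 1, 2.5, 5.5, 7

Sorted (ascending): 5, 15, 15, 18, 29, 29, 31, 47
The 2 values of 15 occupy positions 2–3 → average rank (2+3)/2 = 2.5.
The 2 values of 29 occupy positions 5–6 → average rank (5+6)/2 = 5.5.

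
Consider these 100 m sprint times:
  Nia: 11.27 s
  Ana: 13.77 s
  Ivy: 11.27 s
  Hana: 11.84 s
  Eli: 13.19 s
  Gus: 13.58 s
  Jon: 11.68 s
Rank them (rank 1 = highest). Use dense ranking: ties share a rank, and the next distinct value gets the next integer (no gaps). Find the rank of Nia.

6

Sorted (descending): 13.77, 13.58, 13.19, 11.84, 11.68, 11.27, 11.27
The 2 values of 11.27 share dense rank 6.
Remaining distinct values take the next consecutive integers.
Nia has value 11.27 s → rank 6.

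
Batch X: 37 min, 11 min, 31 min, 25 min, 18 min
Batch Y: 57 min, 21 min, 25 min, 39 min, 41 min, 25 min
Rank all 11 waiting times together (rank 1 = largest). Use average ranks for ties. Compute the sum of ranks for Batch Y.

29

Sorted (descending): 57, 41, 39, 37, 31, 25, 25, 25, 21, 18, 11
The 3 values of 25 occupy positions 6–8 → average rank 7.
Batch Y values → pooled ranks: 57→1, 21→9, 25→7, 39→3, 41→2, 25→7
Rank sum = 1 + 9 + 7 + 3 + 2 + 7 = 29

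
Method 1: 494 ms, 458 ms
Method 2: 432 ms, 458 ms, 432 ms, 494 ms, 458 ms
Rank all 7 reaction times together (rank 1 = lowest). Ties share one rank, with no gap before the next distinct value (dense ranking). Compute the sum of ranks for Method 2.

Sorted (ascending): 432, 432, 458, 458, 458, 494, 494
The 2 values of 432 share dense rank 1.
The 3 values of 458 share dense rank 2.
The 2 values of 494 share dense rank 3.
Method 2 values → pooled ranks: 432→1, 458→2, 432→1, 494→3, 458→2
Rank sum = 1 + 2 + 1 + 3 + 2 = 9

9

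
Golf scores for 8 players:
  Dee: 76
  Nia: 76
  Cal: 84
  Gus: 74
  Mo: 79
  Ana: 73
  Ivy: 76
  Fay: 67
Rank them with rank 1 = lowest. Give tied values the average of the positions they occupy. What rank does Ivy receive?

Sorted (ascending): 67, 73, 74, 76, 76, 76, 79, 84
The 3 values of 76 occupy positions 4–6 → average rank 5.
Ivy has value 76 → rank 5.

5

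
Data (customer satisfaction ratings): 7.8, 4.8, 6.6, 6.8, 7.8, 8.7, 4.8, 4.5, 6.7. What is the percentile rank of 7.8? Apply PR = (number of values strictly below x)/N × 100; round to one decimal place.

66.7

N = 9.
Strictly below 7.8: 6. Equal to 7.8: 2.
PR = 6/9 × 100 = 66.7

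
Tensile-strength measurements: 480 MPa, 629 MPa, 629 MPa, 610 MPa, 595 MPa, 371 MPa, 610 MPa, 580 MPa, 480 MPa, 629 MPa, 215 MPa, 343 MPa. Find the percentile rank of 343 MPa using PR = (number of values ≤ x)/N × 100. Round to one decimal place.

N = 12.
Strictly below 343: 1. Equal to 343: 1.
PR = 2/12 × 100 = 16.7

16.7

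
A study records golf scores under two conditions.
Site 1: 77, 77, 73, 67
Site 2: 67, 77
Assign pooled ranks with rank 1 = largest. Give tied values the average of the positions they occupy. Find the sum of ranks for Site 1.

Sorted (descending): 77, 77, 77, 73, 67, 67
The 3 values of 77 occupy positions 1–3 → average rank 2.
The 2 values of 67 occupy positions 5–6 → average rank (5+6)/2 = 5.5.
Site 1 values → pooled ranks: 77→2, 77→2, 73→4, 67→5.5
Rank sum = 2 + 2 + 4 + 5.5 = 13.5

13.5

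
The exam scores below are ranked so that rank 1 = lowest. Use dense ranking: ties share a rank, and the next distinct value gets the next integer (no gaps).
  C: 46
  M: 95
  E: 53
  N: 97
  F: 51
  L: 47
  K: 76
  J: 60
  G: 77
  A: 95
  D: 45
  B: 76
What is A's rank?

Sorted (ascending): 45, 46, 47, 51, 53, 60, 76, 76, 77, 95, 95, 97
The 2 values of 76 share dense rank 7.
The 2 values of 95 share dense rank 9.
Remaining distinct values take the next consecutive integers.
A has value 95 → rank 9.

9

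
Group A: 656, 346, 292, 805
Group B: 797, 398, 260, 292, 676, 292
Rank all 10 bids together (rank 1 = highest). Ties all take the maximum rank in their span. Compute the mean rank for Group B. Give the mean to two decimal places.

Sorted (descending): 805, 797, 676, 656, 398, 346, 292, 292, 292, 260
The 3 values of 292 occupy positions 7–9 → each gets rank 9.
Group B values → pooled ranks: 797→2, 398→5, 260→10, 292→9, 676→3, 292→9
Mean rank = (2 + 5 + 10 + 9 + 3 + 9) / 6 = 6.33

6.33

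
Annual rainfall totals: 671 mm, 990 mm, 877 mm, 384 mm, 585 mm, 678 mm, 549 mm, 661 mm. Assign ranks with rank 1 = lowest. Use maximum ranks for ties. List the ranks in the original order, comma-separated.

Sorted (ascending): 384, 549, 585, 661, 671, 678, 877, 990
No ties — each value takes its position as its rank.

5, 8, 7, 1, 3, 6, 2, 4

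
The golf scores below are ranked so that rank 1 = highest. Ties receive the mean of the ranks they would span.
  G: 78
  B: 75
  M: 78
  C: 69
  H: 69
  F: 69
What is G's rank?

Sorted (descending): 78, 78, 75, 69, 69, 69
The 2 values of 78 occupy positions 1–2 → average rank (1+2)/2 = 1.5.
The 3 values of 69 occupy positions 4–6 → average rank 5.
G has value 78 → rank 1.5.

1.5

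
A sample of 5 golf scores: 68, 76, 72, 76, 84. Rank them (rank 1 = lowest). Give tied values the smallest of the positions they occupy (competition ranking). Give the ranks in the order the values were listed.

1, 3, 2, 3, 5

Sorted (ascending): 68, 72, 76, 76, 84
The 2 values of 76 occupy positions 3–4 → each gets rank 3.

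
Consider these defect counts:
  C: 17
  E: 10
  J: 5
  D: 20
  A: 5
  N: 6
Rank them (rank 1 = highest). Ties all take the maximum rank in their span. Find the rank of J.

Sorted (descending): 20, 17, 10, 6, 5, 5
The 2 values of 5 occupy positions 5–6 → each gets rank 6.
J has value 5 → rank 6.

6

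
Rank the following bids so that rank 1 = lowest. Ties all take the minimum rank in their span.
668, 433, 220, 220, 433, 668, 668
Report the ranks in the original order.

Sorted (ascending): 220, 220, 433, 433, 668, 668, 668
The 2 values of 220 occupy positions 1–2 → each gets rank 1.
The 2 values of 433 occupy positions 3–4 → each gets rank 3.
The 3 values of 668 occupy positions 5–7 → each gets rank 5.

5, 3, 1, 1, 3, 5, 5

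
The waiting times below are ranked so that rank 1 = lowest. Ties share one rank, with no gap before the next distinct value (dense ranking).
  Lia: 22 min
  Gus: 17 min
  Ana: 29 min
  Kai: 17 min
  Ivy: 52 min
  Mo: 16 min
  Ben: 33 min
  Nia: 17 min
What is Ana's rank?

4

Sorted (ascending): 16, 17, 17, 17, 22, 29, 33, 52
The 3 values of 17 share dense rank 2.
Remaining distinct values take the next consecutive integers.
Ana has value 29 min → rank 4.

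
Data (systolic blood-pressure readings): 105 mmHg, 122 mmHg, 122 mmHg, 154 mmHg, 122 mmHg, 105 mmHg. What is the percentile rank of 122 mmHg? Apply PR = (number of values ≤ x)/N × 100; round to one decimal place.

N = 6.
Strictly below 122: 2. Equal to 122: 3.
PR = 5/6 × 100 = 83.3

83.3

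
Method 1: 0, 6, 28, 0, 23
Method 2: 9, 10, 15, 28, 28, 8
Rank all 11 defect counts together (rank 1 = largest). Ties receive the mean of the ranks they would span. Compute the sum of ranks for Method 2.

30

Sorted (descending): 28, 28, 28, 23, 15, 10, 9, 8, 6, 0, 0
The 3 values of 28 occupy positions 1–3 → average rank 2.
The 2 values of 0 occupy positions 10–11 → average rank (10+11)/2 = 10.5.
Method 2 values → pooled ranks: 9→7, 10→6, 15→5, 28→2, 28→2, 8→8
Rank sum = 7 + 6 + 5 + 2 + 2 + 8 = 30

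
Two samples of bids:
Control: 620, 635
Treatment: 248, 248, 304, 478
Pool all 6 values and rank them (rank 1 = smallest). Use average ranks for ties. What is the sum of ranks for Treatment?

10

Sorted (ascending): 248, 248, 304, 478, 620, 635
The 2 values of 248 occupy positions 1–2 → average rank (1+2)/2 = 1.5.
Treatment values → pooled ranks: 248→1.5, 248→1.5, 304→3, 478→4
Rank sum = 1.5 + 1.5 + 3 + 4 = 10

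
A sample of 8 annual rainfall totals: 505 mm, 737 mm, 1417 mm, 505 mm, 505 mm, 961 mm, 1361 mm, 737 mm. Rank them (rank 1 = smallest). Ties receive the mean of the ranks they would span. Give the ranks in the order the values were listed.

Sorted (ascending): 505, 505, 505, 737, 737, 961, 1361, 1417
The 3 values of 505 occupy positions 1–3 → average rank 2.
The 2 values of 737 occupy positions 4–5 → average rank (4+5)/2 = 4.5.

2, 4.5, 8, 2, 2, 6, 7, 4.5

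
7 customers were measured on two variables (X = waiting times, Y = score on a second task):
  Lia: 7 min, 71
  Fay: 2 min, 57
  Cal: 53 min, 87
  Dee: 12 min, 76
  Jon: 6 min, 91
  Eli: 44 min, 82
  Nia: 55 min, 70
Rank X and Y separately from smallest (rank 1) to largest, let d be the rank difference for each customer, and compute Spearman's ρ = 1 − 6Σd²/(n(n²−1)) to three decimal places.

Ranks of variable 1: 3, 1, 6, 4, 2, 5, 7
Ranks of variable 2: 3, 1, 6, 4, 7, 5, 2
d = r₁ − r₂: 0, 0, 0, 0, -5, 0, 5
d²: 0, 0, 0, 0, 25, 0, 25; Σd² = 50
ρ = 1 − 6·50/(7·48) = 1 − 300/336 = 0.107

0.107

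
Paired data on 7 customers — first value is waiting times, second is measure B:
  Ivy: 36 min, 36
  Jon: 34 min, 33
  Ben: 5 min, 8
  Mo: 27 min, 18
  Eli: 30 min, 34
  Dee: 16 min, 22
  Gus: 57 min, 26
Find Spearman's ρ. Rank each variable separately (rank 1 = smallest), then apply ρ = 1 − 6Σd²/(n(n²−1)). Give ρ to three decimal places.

Ranks of variable 1: 6, 5, 1, 3, 4, 2, 7
Ranks of variable 2: 7, 5, 1, 2, 6, 3, 4
d = r₁ − r₂: -1, 0, 0, 1, -2, -1, 3
d²: 1, 0, 0, 1, 4, 1, 9; Σd² = 16
ρ = 1 − 6·16/(7·48) = 1 − 96/336 = 0.714

0.714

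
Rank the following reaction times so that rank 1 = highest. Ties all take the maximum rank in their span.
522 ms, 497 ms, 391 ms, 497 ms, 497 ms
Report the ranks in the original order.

Sorted (descending): 522, 497, 497, 497, 391
The 3 values of 497 occupy positions 2–4 → each gets rank 4.

1, 4, 5, 4, 4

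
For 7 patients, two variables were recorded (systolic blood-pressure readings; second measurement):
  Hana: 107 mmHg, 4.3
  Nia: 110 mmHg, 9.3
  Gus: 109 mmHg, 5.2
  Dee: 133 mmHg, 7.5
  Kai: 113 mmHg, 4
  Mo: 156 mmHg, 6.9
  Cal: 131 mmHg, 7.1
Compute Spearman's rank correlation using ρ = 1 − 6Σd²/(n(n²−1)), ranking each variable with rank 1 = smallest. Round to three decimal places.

0.357

Ranks of variable 1: 1, 3, 2, 6, 4, 7, 5
Ranks of variable 2: 2, 7, 3, 6, 1, 4, 5
d = r₁ − r₂: -1, -4, -1, 0, 3, 3, 0
d²: 1, 16, 1, 0, 9, 9, 0; Σd² = 36
ρ = 1 − 6·36/(7·48) = 1 − 216/336 = 0.357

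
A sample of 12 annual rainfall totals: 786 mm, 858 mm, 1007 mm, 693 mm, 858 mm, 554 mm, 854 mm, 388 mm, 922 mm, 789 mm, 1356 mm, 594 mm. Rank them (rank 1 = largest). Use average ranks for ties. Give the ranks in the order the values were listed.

Sorted (descending): 1356, 1007, 922, 858, 858, 854, 789, 786, 693, 594, 554, 388
The 2 values of 858 occupy positions 4–5 → average rank (4+5)/2 = 4.5.

8, 4.5, 2, 9, 4.5, 11, 6, 12, 3, 7, 1, 10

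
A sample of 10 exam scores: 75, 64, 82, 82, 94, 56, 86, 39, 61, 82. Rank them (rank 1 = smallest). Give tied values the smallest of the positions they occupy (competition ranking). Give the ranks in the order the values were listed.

Sorted (ascending): 39, 56, 61, 64, 75, 82, 82, 82, 86, 94
The 3 values of 82 occupy positions 6–8 → each gets rank 6.

5, 4, 6, 6, 10, 2, 9, 1, 3, 6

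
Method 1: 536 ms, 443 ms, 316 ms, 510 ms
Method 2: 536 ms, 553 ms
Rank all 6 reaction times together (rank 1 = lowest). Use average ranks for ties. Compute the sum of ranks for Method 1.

10.5

Sorted (ascending): 316, 443, 510, 536, 536, 553
The 2 values of 536 occupy positions 4–5 → average rank (4+5)/2 = 4.5.
Method 1 values → pooled ranks: 536→4.5, 443→2, 316→1, 510→3
Rank sum = 4.5 + 2 + 1 + 3 = 10.5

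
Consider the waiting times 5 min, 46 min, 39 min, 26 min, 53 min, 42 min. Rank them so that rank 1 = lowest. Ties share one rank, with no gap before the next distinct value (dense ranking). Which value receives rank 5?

46

Sorted (ascending): 5, 26, 39, 42, 46, 53
No ties — each value takes its position as its rank.
Rank 5 → value 46.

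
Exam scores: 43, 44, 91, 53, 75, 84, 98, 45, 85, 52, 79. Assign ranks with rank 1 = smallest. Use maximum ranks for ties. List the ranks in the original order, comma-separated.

Sorted (ascending): 43, 44, 45, 52, 53, 75, 79, 84, 85, 91, 98
No ties — each value takes its position as its rank.

1, 2, 10, 5, 6, 8, 11, 3, 9, 4, 7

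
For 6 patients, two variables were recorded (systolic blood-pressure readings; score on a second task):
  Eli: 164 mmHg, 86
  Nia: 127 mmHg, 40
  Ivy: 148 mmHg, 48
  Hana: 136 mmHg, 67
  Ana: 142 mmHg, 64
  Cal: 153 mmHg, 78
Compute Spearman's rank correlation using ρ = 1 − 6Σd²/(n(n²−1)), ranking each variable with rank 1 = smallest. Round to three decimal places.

0.771

Ranks of variable 1: 6, 1, 4, 2, 3, 5
Ranks of variable 2: 6, 1, 2, 4, 3, 5
d = r₁ − r₂: 0, 0, 2, -2, 0, 0
d²: 0, 0, 4, 4, 0, 0; Σd² = 8
ρ = 1 − 6·8/(6·35) = 1 − 48/210 = 0.771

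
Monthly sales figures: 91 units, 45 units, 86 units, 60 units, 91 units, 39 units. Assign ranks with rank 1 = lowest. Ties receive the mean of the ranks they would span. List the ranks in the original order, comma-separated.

5.5, 2, 4, 3, 5.5, 1

Sorted (ascending): 39, 45, 60, 86, 91, 91
The 2 values of 91 occupy positions 5–6 → average rank (5+6)/2 = 5.5.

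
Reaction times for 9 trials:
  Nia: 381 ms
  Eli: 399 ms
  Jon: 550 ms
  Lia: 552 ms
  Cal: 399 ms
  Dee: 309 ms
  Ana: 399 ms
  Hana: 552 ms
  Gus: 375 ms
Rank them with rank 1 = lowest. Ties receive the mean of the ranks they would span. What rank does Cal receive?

Sorted (ascending): 309, 375, 381, 399, 399, 399, 550, 552, 552
The 3 values of 399 occupy positions 4–6 → average rank 5.
The 2 values of 552 occupy positions 8–9 → average rank (8+9)/2 = 8.5.
Cal has value 399 ms → rank 5.

5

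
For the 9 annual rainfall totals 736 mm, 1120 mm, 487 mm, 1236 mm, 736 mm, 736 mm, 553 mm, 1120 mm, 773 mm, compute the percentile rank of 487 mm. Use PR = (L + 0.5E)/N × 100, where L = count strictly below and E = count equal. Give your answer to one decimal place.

N = 9.
Strictly below 487: 0. Equal to 487: 1.
PR = (0 + 0.5·1)/9 × 100 = 5.6

5.6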